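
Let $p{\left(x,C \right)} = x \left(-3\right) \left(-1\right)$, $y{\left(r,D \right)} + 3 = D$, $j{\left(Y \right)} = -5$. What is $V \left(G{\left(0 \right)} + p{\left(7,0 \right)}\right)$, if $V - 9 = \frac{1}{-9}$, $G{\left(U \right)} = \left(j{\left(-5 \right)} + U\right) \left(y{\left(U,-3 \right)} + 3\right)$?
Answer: $320$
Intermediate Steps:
$y{\left(r,D \right)} = -3 + D$
$p{\left(x,C \right)} = 3 x$ ($p{\left(x,C \right)} = - 3 x \left(-1\right) = 3 x$)
$G{\left(U \right)} = 15 - 3 U$ ($G{\left(U \right)} = \left(-5 + U\right) \left(\left(-3 - 3\right) + 3\right) = \left(-5 + U\right) \left(-6 + 3\right) = \left(-5 + U\right) \left(-3\right) = 15 - 3 U$)
$V = \frac{80}{9}$ ($V = 9 + \frac{1}{-9} = 9 - \frac{1}{9} = \frac{80}{9} \approx 8.8889$)
$V \left(G{\left(0 \right)} + p{\left(7,0 \right)}\right) = \frac{80 \left(\left(15 - 0\right) + 3 \cdot 7\right)}{9} = \frac{80 \left(\left(15 + 0\right) + 21\right)}{9} = \frac{80 \left(15 + 21\right)}{9} = \frac{80}{9} \cdot 36 = 320$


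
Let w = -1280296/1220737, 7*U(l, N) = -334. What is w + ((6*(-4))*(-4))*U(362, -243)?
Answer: -5592953320/1220737 ≈ -4581.6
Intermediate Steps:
U(l, N) = -334/7 (U(l, N) = (1/7)*(-334) = -334/7)
w = -1280296/1220737 (w = -1280296*1/1220737 = -1280296/1220737 ≈ -1.0488)
w + ((6*(-4))*(-4))*U(362, -243) = -1280296/1220737 + ((6*(-4))*(-4))*(-334/7) = -1280296/1220737 - 24*(-4)*(-334/7) = -1280296/1220737 + 96*(-334/7) = -1280296/1220737 - 32064/7 = -5592953320/1220737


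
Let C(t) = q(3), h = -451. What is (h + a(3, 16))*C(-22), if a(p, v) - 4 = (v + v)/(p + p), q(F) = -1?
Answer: 1325/3 ≈ 441.67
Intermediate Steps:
C(t) = -1
a(p, v) = 4 + v/p (a(p, v) = 4 + (v + v)/(p + p) = 4 + (2*v)/((2*p)) = 4 + (2*v)*(1/(2*p)) = 4 + v/p)
(h + a(3, 16))*C(-22) = (-451 + (4 + 16/3))*(-1) = (-451 + 28/3)*(-1) = -1325/3*(-1) = 1325/3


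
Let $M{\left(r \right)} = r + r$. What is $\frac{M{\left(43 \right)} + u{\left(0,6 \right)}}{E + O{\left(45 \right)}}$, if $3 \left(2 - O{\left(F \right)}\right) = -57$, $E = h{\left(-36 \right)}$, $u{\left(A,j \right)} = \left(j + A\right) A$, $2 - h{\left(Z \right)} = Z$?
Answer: $\frac{86}{59} \approx 1.4576$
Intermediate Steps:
$h{\left(Z \right)} = 2 - Z$
$M{\left(r \right)} = 2 r$
$u{\left(A,j \right)} = A \left(A + j\right)$ ($u{\left(A,j \right)} = \left(A + j\right) A = A \left(A + j\right)$)
$E = 38$ ($E = 2 - -36 = 2 + 36 = 38$)
$O{\left(F \right)} = 21$ ($O{\left(F \right)} = 2 - -19 = 2 + 19 = 21$)
$\frac{M{\left(43 \right)} + u{\left(0,6 \right)}}{E + O{\left(45 \right)}} = \frac{2 \cdot 43 + 0 \left(0 + 6\right)}{38 + 21} = \frac{86 + 0 \cdot 6}{59} = \left(86 + 0\right) \frac{1}{59} = 86 \cdot \frac{1}{59} = \frac{86}{59}$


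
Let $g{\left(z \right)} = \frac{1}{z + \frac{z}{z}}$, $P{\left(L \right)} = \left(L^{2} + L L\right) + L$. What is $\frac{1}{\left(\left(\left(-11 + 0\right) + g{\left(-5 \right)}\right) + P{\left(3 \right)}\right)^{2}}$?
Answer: $\frac{16}{1521} \approx 0.010519$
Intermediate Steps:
$P{\left(L \right)} = L + 2 L^{2}$ ($P{\left(L \right)} = \left(L^{2} + L^{2}\right) + L = 2 L^{2} + L = L + 2 L^{2}$)
$g{\left(z \right)} = \frac{1}{1 + z}$ ($g{\left(z \right)} = \frac{1}{z + 1} = \frac{1}{1 + z}$)
$\frac{1}{\left(\left(\left(-11 + 0\right) + g{\left(-5 \right)}\right) + P{\left(3 \right)}\right)^{2}} = \frac{1}{\left(\left(\left(-11 + 0\right) + \frac{1}{1 - 5}\right) + 3 \left(1 + 2 \cdot 3\right)\right)^{2}} = \frac{1}{\left(\left(-11 + \frac{1}{-4}\right) + 3 \left(1 + 6\right)\right)^{2}} = \frac{1}{\left(\left(-11 - \frac{1}{4}\right) + 3 \cdot 7\right)^{2}} = \frac{1}{\left(- \frac{45}{4} + 21\right)^{2}} = \frac{1}{\left(\frac{39}{4}\right)^{2}} = \frac{1}{\frac{1521}{16}} = \frac{16}{1521}$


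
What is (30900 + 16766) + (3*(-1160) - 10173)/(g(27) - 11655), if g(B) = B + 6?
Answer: 184662635/3874 ≈ 47667.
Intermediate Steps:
g(B) = 6 + B
(30900 + 16766) + (3*(-1160) - 10173)/(g(27) - 11655) = (30900 + 16766) + (3*(-1160) - 10173)/((6 + 27) - 11655) = 47666 + (-3480 - 10173)/(33 - 11655) = 47666 - 13653/(-11622) = 47666 - 13653*(-1/11622) = 47666 + 4551/3874 = 184662635/3874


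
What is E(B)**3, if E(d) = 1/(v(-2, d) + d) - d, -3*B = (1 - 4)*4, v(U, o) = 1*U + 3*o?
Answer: -166375/2744 ≈ -60.632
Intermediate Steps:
v(U, o) = U + 3*o
B = 4 (B = -(1 - 4)*4/3 = -(-1)*4 = -1/3*(-12) = 4)
E(d) = 1/(-2 + 4*d) - d (E(d) = 1/((-2 + 3*d) + d) - d = 1/(-2 + 4*d) - d)
E(B)**3 = ((1 - 4*4**2 + 2*4)/(2*(-1 + 2*4)))**3 = ((1 - 4*16 + 8)/(2*(-1 + 8)))**3 = ((1/2)*(1 - 64 + 8)/7)**3 = ((1/2)*(1/7)*(-55))**3 = (-55/14)**3 = -166375/2744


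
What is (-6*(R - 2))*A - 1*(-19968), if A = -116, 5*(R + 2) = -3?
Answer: 83832/5 ≈ 16766.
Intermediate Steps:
R = -13/5 (R = -2 + (⅕)*(-3) = -2 - ⅗ = -13/5 ≈ -2.6000)
(-6*(R - 2))*A - 1*(-19968) = -6*(-13/5 - 2)*(-116) - 1*(-19968) = -6*(-23/5)*(-116) + 19968 = (138/5)*(-116) + 19968 = -16008/5 + 19968 = 83832/5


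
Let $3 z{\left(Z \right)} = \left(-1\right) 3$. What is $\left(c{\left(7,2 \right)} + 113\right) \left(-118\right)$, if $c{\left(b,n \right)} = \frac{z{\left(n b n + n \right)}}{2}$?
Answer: $-13275$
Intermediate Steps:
$z{\left(Z \right)} = -1$ ($z{\left(Z \right)} = \frac{\left(-1\right) 3}{3} = \frac{1}{3} \left(-3\right) = -1$)
$c{\left(b,n \right)} = - \frac{1}{2}$
$\left(c{\left(7,2 \right)} + 113\right) \left(-118\right) = \left(- \frac{1}{2} + 113\right) \left(-118\right) = \frac{225}{2} \left(-118\right) = -13275$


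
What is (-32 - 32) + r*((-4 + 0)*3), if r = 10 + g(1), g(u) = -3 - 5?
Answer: -88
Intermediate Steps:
g(u) = -8
r = 2 (r = 10 - 8 = 2)
(-32 - 32) + r*((-4 + 0)*3) = (-32 - 32) + 2*((-4 + 0)*3) = -64 + 2*(-4*3) = -64 + 2*(-12) = -64 - 24 = -88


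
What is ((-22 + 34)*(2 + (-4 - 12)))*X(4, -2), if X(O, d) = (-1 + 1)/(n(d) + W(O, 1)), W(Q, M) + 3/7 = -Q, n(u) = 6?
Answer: 0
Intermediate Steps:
W(Q, M) = -3/7 - Q
X(O, d) = 0 (X(O, d) = (-1 + 1)/(6 + (-3/7 - O)) = 0/(39/7 - O) = 0)
((-22 + 34)*(2 + (-4 - 12)))*X(4, -2) = ((-22 + 34)*(2 + (-4 - 12)))*0 = (12*(2 - 16))*0 = (12*(-14))*0 = -168*0 = 0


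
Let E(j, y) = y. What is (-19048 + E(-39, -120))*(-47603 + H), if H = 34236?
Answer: 256218656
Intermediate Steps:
(-19048 + E(-39, -120))*(-47603 + H) = (-19048 - 120)*(-47603 + 34236) = -19168*(-13367) = 256218656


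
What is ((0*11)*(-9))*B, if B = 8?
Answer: 0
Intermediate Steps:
((0*11)*(-9))*B = ((0*11)*(-9))*8 = (0*(-9))*8 = 0*8 = 0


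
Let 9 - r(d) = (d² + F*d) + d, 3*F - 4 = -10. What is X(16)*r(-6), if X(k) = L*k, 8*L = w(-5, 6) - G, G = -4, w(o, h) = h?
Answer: -660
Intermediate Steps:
F = -2 (F = 4/3 + (⅓)*(-10) = 4/3 - 10/3 = -2)
r(d) = 9 + d - d² (r(d) = 9 - ((d² - 2*d) + d) = 9 - (d² - d) = 9 + (d - d²) = 9 + d - d²)
L = 5/4 (L = (6 - 1*(-4))/8 = (6 + 4)/8 = (⅛)*10 = 5/4 ≈ 1.2500)
X(k) = 5*k/4
X(16)*r(-6) = ((5/4)*16)*(9 - 6 - 1*(-6)²) = 20*(9 - 6 - 1*36) = 20*(9 - 6 - 36) = 20*(-33) = -660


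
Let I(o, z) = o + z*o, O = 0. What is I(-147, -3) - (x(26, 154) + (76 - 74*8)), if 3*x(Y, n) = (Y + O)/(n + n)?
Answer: 374207/462 ≈ 809.97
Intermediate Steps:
x(Y, n) = Y/(6*n) (x(Y, n) = ((Y + 0)/(n + n))/3 = (Y/((2*n)))/3 = (Y*(1/(2*n)))/3 = (Y/(2*n))/3 = Y/(6*n))
I(o, z) = o + o*z
I(-147, -3) - (x(26, 154) + (76 - 74*8)) = -147*(1 - 3) - ((⅙)*26/154 + (76 - 74*8)) = -147*(-2) - ((⅙)*26*(1/154) + (76 - 592)) = 294 - (13/462 - 516) = 294 - 1*(-238379/462) = 294 + 238379/462 = 374207/462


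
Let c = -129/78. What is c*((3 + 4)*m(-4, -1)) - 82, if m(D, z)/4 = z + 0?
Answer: -464/13 ≈ -35.692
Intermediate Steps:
m(D, z) = 4*z (m(D, z) = 4*(z + 0) = 4*z)
c = -43/26 (c = -129*1/78 = -43/26 ≈ -1.6538)
c*((3 + 4)*m(-4, -1)) - 82 = -43*(3 + 4)*4*(-1)/26 - 82 = -301*(-4)/26 - 82 = -43/26*(-28) - 82 = 602/13 - 82 = -464/13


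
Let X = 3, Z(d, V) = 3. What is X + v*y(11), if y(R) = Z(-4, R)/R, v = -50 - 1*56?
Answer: -285/11 ≈ -25.909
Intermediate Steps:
v = -106 (v = -50 - 56 = -106)
y(R) = 3/R
X + v*y(11) = 3 - 318/11 = -285/11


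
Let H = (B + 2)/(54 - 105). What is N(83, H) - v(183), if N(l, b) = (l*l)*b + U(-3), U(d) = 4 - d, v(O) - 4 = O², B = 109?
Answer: -824155/17 ≈ -48480.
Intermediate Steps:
v(O) = 4 + O²
H = -37/17 (H = (109 + 2)/(54 - 105) = 111/(-51) = 111*(-1/51) = -37/17 ≈ -2.1765)
N(l, b) = 7 + b*l² (N(l, b) = (l*l)*b + (4 - 1*(-3)) = l²*b + (4 + 3) = b*l² + 7 = 7 + b*l²)
N(83, H) - v(183) = (7 - 37/17*83²) - (4 + 183²) = (7 - 37/17*6889) - (4 + 33489) = (7 - 254893/17) - 1*33493 = -254774/17 - 33493 = -824155/17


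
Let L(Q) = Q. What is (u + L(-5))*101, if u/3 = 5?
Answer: 1010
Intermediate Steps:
u = 15 (u = 3*5 = 15)
(u + L(-5))*101 = (15 - 5)*101 = 10*101 = 1010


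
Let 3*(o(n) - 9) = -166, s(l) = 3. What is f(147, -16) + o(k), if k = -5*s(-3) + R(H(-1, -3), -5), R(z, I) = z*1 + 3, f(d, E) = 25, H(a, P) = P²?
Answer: -64/3 ≈ -21.333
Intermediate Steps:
R(z, I) = 3 + z (R(z, I) = z + 3 = 3 + z)
k = -3 (k = -5*3 + (3 + (-3)²) = -15 + (3 + 9) = -15 + 12 = -3)
o(n) = -139/3 (o(n) = 9 + (⅓)*(-166) = 9 - 166/3 = -139/3)
f(147, -16) + o(k) = 25 - 139/3 = -64/3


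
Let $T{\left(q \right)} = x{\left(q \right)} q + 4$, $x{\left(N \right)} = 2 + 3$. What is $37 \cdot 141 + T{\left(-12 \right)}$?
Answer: $5161$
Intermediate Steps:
$x{\left(N \right)} = 5$
$T{\left(q \right)} = 4 + 5 q$ ($T{\left(q \right)} = 5 q + 4 = 4 + 5 q$)
$37 \cdot 141 + T{\left(-12 \right)} = 37 \cdot 141 + \left(4 + 5 \left(-12\right)\right) = 5217 + \left(4 - 60\right) = 5217 - 56 = 5161$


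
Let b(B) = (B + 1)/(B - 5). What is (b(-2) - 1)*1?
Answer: -6/7 ≈ -0.85714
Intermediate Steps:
b(B) = (1 + B)/(-5 + B)
(b(-2) - 1)*1 = ((1 - 2)/(-5 - 2) - 1)*1 = (-1/(-7) - 1)*1 = (-⅐*(-1) - 1)*1 = (⅐ - 1)*1 = -6/7*1 = -6/7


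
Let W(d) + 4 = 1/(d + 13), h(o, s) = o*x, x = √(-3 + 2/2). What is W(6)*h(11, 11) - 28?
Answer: -28 - 825*I*√2/19 ≈ -28.0 - 61.407*I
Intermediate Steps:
x = I*√2 (x = √(-3 + 2*(½)) = √(-3 + 1) = √(-2) = I*√2 ≈ 1.4142*I)
h(o, s) = I*o*√2 (h(o, s) = o*(I*√2) = I*o*√2)
W(d) = -4 + 1/(13 + d) (W(d) = -4 + 1/(d + 13) = -4 + 1/(13 + d))
W(6)*h(11, 11) - 28 = ((-51 - 4*6)/(13 + 6))*(I*11*√2) - 28 = ((-51 - 24)/19)*(11*I*√2) - 28 = ((1/19)*(-75))*(11*I*√2) - 28 = -825*I*√2/19 - 28 = -28 - 825*I*√2/19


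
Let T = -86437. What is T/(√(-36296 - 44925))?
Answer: 86437*I*√81221/81221 ≈ 303.3*I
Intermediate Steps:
T/(√(-36296 - 44925)) = -86437/√(-36296 - 44925) = -86437*(-I*√81221/81221) = -(-86437)*I*√81221/81221 = 86437*I*√81221/81221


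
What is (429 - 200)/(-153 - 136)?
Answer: -229/289 ≈ -0.79239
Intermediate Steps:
(429 - 200)/(-153 - 136) = 229/(-289) = 229*(-1/289) = -229/289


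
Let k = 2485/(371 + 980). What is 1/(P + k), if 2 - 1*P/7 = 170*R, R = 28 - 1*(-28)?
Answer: -193/12858463 ≈ -1.5010e-5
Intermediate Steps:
R = 56 (R = 28 + 28 = 56)
P = -66626 (P = 14 - 1190*56 = 14 - 7*9520 = 14 - 66640 = -66626)
k = 355/193 (k = 2485/1351 = 2485*(1/1351) = 355/193 ≈ 1.8394)
1/(P + k) = 1/(-66626 + 355/193) = 1/(-12858463/193) = -193/12858463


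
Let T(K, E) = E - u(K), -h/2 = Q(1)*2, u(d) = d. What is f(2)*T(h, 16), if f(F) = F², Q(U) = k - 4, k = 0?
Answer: 0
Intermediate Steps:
Q(U) = -4 (Q(U) = 0 - 4 = -4)
h = 16 (h = -(-8)*2 = -2*(-8) = 16)
T(K, E) = E - K
f(2)*T(h, 16) = 2²*(16 - 1*16) = 4*(16 - 16) = 4*0 = 0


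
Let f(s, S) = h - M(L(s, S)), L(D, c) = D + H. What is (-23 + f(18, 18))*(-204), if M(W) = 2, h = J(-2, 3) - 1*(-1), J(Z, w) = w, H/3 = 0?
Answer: 4284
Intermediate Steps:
H = 0 (H = 3*0 = 0)
L(D, c) = D (L(D, c) = D + 0 = D)
h = 4 (h = 3 - 1*(-1) = 3 + 1 = 4)
f(s, S) = 2 (f(s, S) = 4 - 1*2 = 4 - 2 = 2)
(-23 + f(18, 18))*(-204) = (-23 + 2)*(-204) = -21*(-204) = 4284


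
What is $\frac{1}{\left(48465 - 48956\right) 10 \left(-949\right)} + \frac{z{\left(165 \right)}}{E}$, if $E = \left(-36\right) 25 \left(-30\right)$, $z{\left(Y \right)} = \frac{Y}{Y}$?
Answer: $\frac{468659}{12580893000} \approx 3.7252 \cdot 10^{-5}$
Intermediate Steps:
$z{\left(Y \right)} = 1$
$E = 27000$ ($E = \left(-900\right) \left(-30\right) = 27000$)
$\frac{1}{\left(48465 - 48956\right) 10 \left(-949\right)} + \frac{z{\left(165 \right)}}{E} = \frac{1}{\left(48465 - 48956\right) 10 \left(-949\right)} + 1 \cdot \frac{1}{27000} = \frac{1}{\left(-491\right) \left(-9490\right)} + 1 \cdot \frac{1}{27000} = \left(- \frac{1}{491}\right) \left(- \frac{1}{9490}\right) + \frac{1}{27000} = \frac{1}{4659590} + \frac{1}{27000} = \frac{468659}{12580893000}$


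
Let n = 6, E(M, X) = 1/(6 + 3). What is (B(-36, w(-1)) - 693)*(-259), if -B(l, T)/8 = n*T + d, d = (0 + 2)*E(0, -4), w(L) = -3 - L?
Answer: 1395751/9 ≈ 1.5508e+5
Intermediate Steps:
E(M, X) = ⅑ (E(M, X) = 1/9 = ⅑)
d = 2/9 (d = (0 + 2)*(⅑) = 2*(⅑) = 2/9 ≈ 0.22222)
B(l, T) = -16/9 - 48*T (B(l, T) = -8*(6*T + 2/9) = -8*(2/9 + 6*T) = -16/9 - 48*T)
(B(-36, w(-1)) - 693)*(-259) = ((-16/9 - 48*(-3 - 1*(-1))) - 693)*(-259) = ((-16/9 - 48*(-3 + 1)) - 693)*(-259) = ((-16/9 - 48*(-2)) - 693)*(-259) = ((-16/9 + 96) - 693)*(-259) = (848/9 - 693)*(-259) = -5389/9*(-259) = 1395751/9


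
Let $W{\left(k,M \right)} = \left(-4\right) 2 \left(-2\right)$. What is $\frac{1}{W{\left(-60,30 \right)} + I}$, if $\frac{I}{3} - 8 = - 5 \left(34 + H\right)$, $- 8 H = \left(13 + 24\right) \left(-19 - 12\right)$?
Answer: $- \frac{8}{20965} \approx -0.00038159$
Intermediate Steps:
$H = \frac{1147}{8}$ ($H = - \frac{\left(13 + 24\right) \left(-19 - 12\right)}{8} = - \frac{37 \left(-31\right)}{8} = \left(- \frac{1}{8}\right) \left(-1147\right) = \frac{1147}{8} \approx 143.38$)
$W{\left(k,M \right)} = 16$ ($W{\left(k,M \right)} = \left(-8\right) \left(-2\right) = 16$)
$I = - \frac{21093}{8}$ ($I = 24 + 3 \left(- 5 \left(34 + \frac{1147}{8}\right)\right) = 24 + 3 \left(\left(-5\right) \frac{1419}{8}\right) = 24 + 3 \left(- \frac{7095}{8}\right) = 24 - \frac{21285}{8} = - \frac{21093}{8} \approx -2636.6$)
$\frac{1}{W{\left(-60,30 \right)} + I} = \frac{1}{16 - \frac{21093}{8}} = \frac{1}{- \frac{20965}{8}} = - \frac{8}{20965}$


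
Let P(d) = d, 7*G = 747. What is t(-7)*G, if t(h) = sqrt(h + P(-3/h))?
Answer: 747*I*sqrt(322)/49 ≈ 273.56*I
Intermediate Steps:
G = 747/7 (G = (1/7)*747 = 747/7 ≈ 106.71)
t(h) = sqrt(h - 3/h)
t(-7)*G = sqrt(-7 - 3/(-7))*(747/7) = sqrt(-7 - 3*(-1/7))*(747/7) = sqrt(-7 + 3/7)*(747/7) = sqrt(-46/7)*(747/7) = (I*sqrt(322)/7)*(747/7) = 747*I*sqrt(322)/49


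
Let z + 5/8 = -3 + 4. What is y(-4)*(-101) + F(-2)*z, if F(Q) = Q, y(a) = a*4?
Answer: 6461/4 ≈ 1615.3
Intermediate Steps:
y(a) = 4*a
z = 3/8 (z = -5/8 + (-3 + 4) = -5/8 + 1 = 3/8 ≈ 0.37500)
y(-4)*(-101) + F(-2)*z = (4*(-4))*(-101) - 2*3/8 = -16*(-101) - 3/4 = 1616 - 3/4 = 6461/4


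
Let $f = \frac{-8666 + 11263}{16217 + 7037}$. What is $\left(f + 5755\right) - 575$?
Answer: $\frac{17208331}{3322} \approx 5180.1$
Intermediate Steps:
$f = \frac{371}{3322}$ ($f = \frac{2597}{23254} = 2597 \cdot \frac{1}{23254} = \frac{371}{3322} \approx 0.11168$)
$\left(f + 5755\right) - 575 = \left(\frac{371}{3322} + 5755\right) - 575 = \frac{19118481}{3322} - 575 = \frac{17208331}{3322}$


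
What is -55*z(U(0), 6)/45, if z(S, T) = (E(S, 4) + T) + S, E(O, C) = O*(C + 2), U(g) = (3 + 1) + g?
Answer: -374/9 ≈ -41.556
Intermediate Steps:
U(g) = 4 + g
E(O, C) = O*(2 + C)
z(S, T) = T + 7*S (z(S, T) = (S*(2 + 4) + T) + S = (S*6 + T) + S = (6*S + T) + S = (T + 6*S) + S = T + 7*S)
-55*z(U(0), 6)/45 = -55*(6 + 7*(4 + 0))/45 = -55*(6 + 7*4)*(1/45) = -55*(6 + 28)*(1/45) = -55*34*(1/45) = -1870*1/45 = -374/9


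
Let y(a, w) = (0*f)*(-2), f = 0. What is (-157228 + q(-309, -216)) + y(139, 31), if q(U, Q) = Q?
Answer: -157444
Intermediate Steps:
y(a, w) = 0 (y(a, w) = (0*0)*(-2) = 0*(-2) = 0)
(-157228 + q(-309, -216)) + y(139, 31) = (-157228 - 216) + 0 = -157444 + 0 = -157444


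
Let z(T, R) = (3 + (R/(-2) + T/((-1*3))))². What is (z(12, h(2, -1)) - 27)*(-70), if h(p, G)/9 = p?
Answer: -5110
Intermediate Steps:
h(p, G) = 9*p
z(T, R) = (3 - R/2 - T/3)² (z(T, R) = (3 + (R*(-½) + T/(-3)))² = (3 + (-R/2 + T*(-⅓)))² = (3 + (-R/2 - T/3))² = (3 - R/2 - T/3)²)
(z(12, h(2, -1)) - 27)*(-70) = ((-18 + 2*12 + 3*(9*2))²/36 - 27)*(-70) = ((-18 + 24 + 3*18)²/36 - 27)*(-70) = ((-18 + 24 + 54)²/36 - 27)*(-70) = ((1/36)*60² - 27)*(-70) = ((1/36)*3600 - 27)*(-70) = (100 - 27)*(-70) = 73*(-70) = -5110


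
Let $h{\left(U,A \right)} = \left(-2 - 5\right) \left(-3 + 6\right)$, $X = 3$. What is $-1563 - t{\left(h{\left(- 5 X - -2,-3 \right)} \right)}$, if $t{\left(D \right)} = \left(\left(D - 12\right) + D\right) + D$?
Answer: $-1488$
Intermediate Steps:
$h{\left(U,A \right)} = -21$ ($h{\left(U,A \right)} = \left(-7\right) 3 = -21$)
$t{\left(D \right)} = -12 + 3 D$ ($t{\left(D \right)} = \left(\left(-12 + D\right) + D\right) + D = \left(-12 + 2 D\right) + D = -12 + 3 D$)
$-1563 - t{\left(h{\left(- 5 X - -2,-3 \right)} \right)} = -1563 - \left(-12 + 3 \left(-21\right)\right) = -1563 - \left(-12 - 63\right) = -1563 - -75 = -1563 + 75 = -1488$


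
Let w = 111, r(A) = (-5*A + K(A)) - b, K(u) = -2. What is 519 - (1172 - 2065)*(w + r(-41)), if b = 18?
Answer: 264847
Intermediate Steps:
r(A) = -20 - 5*A (r(A) = (-5*A - 2) - 1*18 = (-2 - 5*A) - 18 = -20 - 5*A)
519 - (1172 - 2065)*(w + r(-41)) = 519 - (1172 - 2065)*(111 + (-20 - 5*(-41))) = 519 - (-893)*(111 + (-20 + 205)) = 519 - (-893)*(111 + 185) = 519 - (-893)*296 = 519 - 1*(-264328) = 519 + 264328 = 264847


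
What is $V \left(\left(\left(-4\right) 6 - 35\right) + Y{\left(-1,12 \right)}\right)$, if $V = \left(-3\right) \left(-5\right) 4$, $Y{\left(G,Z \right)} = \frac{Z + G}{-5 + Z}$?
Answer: $- \frac{24120}{7} \approx -3445.7$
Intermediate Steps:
$Y{\left(G,Z \right)} = \frac{G + Z}{-5 + Z}$
$V = 60$ ($V = 15 \cdot 4 = 60$)
$V \left(\left(\left(-4\right) 6 - 35\right) + Y{\left(-1,12 \right)}\right) = 60 \left(\left(\left(-4\right) 6 - 35\right) + \frac{-1 + 12}{-5 + 12}\right) = 60 \left(\left(-24 - 35\right) + \frac{1}{7} \cdot 11\right) = 60 \left(-59 + \frac{1}{7} \cdot 11\right) = 60 \left(-59 + \frac{11}{7}\right) = 60 \left(- \frac{402}{7}\right) = - \frac{24120}{7}$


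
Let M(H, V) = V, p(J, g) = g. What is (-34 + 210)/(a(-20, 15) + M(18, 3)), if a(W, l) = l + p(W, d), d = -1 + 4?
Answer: 176/21 ≈ 8.3810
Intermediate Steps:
d = 3
a(W, l) = 3 + l (a(W, l) = l + 3 = 3 + l)
(-34 + 210)/(a(-20, 15) + M(18, 3)) = (-34 + 210)/((3 + 15) + 3) = 176/(18 + 3) = 176/21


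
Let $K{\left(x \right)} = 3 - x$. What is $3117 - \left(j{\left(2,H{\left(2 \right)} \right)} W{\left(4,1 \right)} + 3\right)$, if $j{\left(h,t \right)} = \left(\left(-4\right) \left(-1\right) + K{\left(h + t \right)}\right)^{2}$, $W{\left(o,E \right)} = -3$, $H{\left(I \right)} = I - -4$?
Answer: $3117$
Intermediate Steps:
$H{\left(I \right)} = 4 + I$ ($H{\left(I \right)} = I + 4 = 4 + I$)
$j{\left(h,t \right)} = \left(7 - h - t\right)^{2}$ ($j{\left(h,t \right)} = \left(\left(-4\right) \left(-1\right) - \left(-3 + h + t\right)\right)^{2} = \left(4 - \left(-3 + h + t\right)\right)^{2} = \left(7 - h - t\right)^{2}$)
$3117 - \left(j{\left(2,H{\left(2 \right)} \right)} W{\left(4,1 \right)} + 3\right) = 3117 - \left(\left(-7 + 2 + \left(4 + 2\right)\right)^{2} \left(-3\right) + 3\right) = 3117 - \left(\left(-7 + 2 + 6\right)^{2} \left(-3\right) + 3\right) = 3117 - \left(1^{2} \left(-3\right) + 3\right) = 3117 - \left(1 \left(-3\right) + 3\right) = 3117 - \left(-3 + 3\right) = 3117 - 0 = 3117 + 0 = 3117$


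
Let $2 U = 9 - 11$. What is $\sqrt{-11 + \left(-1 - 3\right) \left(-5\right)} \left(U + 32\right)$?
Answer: $93$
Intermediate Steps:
$U = -1$ ($U = \frac{9 - 11}{2} = \frac{1}{2} \left(-2\right) = -1$)
$\sqrt{-11 + \left(-1 - 3\right) \left(-5\right)} \left(U + 32\right) = \sqrt{-11 + \left(-1 - 3\right) \left(-5\right)} \left(-1 + 32\right) = \sqrt{-11 - -20} \cdot 31 = \sqrt{-11 + 20} \cdot 31 = \sqrt{9} \cdot 31 = 3 \cdot 31 = 93$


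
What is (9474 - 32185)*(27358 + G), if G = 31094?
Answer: -1327503372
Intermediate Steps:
(9474 - 32185)*(27358 + G) = (9474 - 32185)*(27358 + 31094) = -22711*58452 = -1327503372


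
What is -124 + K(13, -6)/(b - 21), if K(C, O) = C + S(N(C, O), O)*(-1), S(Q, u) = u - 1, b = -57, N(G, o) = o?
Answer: -4846/39 ≈ -124.26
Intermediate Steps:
S(Q, u) = -1 + u
K(C, O) = 1 + C - O (K(C, O) = C + (-1 + O)*(-1) = C + (1 - O) = 1 + C - O)
-124 + K(13, -6)/(b - 21) = -124 + (1 + 13 - 1*(-6))/(-57 - 21) = -124 + (1 + 13 + 6)/(-78) = -124 - 1/78*20 = -124 - 10/39 = -4846/39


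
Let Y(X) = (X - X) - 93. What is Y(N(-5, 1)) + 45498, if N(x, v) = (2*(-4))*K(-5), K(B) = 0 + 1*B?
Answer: 45405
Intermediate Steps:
K(B) = B (K(B) = 0 + B = B)
N(x, v) = 40 (N(x, v) = (2*(-4))*(-5) = -8*(-5) = 40)
Y(X) = -93 (Y(X) = 0 - 93 = -93)
Y(N(-5, 1)) + 45498 = -93 + 45498 = 45405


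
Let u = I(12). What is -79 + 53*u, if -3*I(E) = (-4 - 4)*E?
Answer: 1617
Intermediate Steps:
I(E) = 8*E/3 (I(E) = -(-4 - 4)*E/3 = -(-8)*E/3 = 8*E/3)
u = 32 (u = (8/3)*12 = 32)
-79 + 53*u = -79 + 53*32 = -79 + 1696 = 1617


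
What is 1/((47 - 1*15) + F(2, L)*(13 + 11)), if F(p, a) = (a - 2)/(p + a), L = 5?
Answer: 7/296 ≈ 0.023649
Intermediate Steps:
F(p, a) = (-2 + a)/(a + p)
1/((47 - 1*15) + F(2, L)*(13 + 11)) = 1/((47 - 1*15) + ((-2 + 5)/(5 + 2))*(13 + 11)) = 1/((47 - 15) + (3/7)*24) = 1/(32 + ((⅐)*3)*24) = 1/(32 + (3/7)*24) = 1/(32 + 72/7) = 1/(296/7) = 7/296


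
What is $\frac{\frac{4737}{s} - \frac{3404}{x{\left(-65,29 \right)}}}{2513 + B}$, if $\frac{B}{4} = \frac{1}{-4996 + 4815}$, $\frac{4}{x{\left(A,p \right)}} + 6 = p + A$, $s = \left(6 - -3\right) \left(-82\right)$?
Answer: $\frac{1591162493}{111892854} \approx 14.22$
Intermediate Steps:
$s = -738$ ($s = \left(6 + 3\right) \left(-82\right) = 9 \left(-82\right) = -738$)
$x{\left(A,p \right)} = \frac{4}{-6 + A + p}$ ($x{\left(A,p \right)} = \frac{4}{-6 + \left(p + A\right)} = \frac{4}{-6 + \left(A + p\right)} = \frac{4}{-6 + A + p}$)
$B = - \frac{4}{181}$ ($B = \frac{4}{-4996 + 4815} = \frac{4}{-181} = 4 \left(- \frac{1}{181}\right) = - \frac{4}{181} \approx -0.022099$)
$\frac{\frac{4737}{s} - \frac{3404}{x{\left(-65,29 \right)}}}{2513 + B} = \frac{\frac{4737}{-738} - \frac{3404}{4 \frac{1}{-6 - 65 + 29}}}{2513 - \frac{4}{181}} = \frac{4737 \left(- \frac{1}{738}\right) - \frac{3404}{4 \frac{1}{-42}}}{\frac{454849}{181}} = \left(- \frac{1579}{246} - \frac{3404}{4 \left(- \frac{1}{42}\right)}\right) \frac{181}{454849} = \left(- \frac{1579}{246} - \frac{3404}{- \frac{2}{21}}\right) \frac{181}{454849} = \left(- \frac{1579}{246} - -35742\right) \frac{181}{454849} = \left(- \frac{1579}{246} + 35742\right) \frac{181}{454849} = \frac{8790953}{246} \cdot \frac{181}{454849} = \frac{1591162493}{111892854}$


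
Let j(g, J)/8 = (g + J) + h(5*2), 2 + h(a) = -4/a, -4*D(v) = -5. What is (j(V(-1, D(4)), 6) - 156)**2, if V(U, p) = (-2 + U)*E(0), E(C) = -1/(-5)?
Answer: 17424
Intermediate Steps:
E(C) = 1/5 (E(C) = -1*(-1/5) = 1/5)
D(v) = 5/4 (D(v) = -1/4*(-5) = 5/4)
V(U, p) = -2/5 + U/5 (V(U, p) = (-2 + U)*(1/5) = -2/5 + U/5)
h(a) = -2 - 4/a
j(g, J) = -96/5 + 8*J + 8*g (j(g, J) = 8*((g + J) + (-2 - 4/(5*2))) = 8*((J + g) + (-2 - 4/10)) = 8*((J + g) + (-2 - 4*1/10)) = 8*((J + g) + (-2 - 2/5)) = 8*((J + g) - 12/5) = 8*(-12/5 + J + g) = -96/5 + 8*J + 8*g)
(j(V(-1, D(4)), 6) - 156)**2 = ((-96/5 + 8*6 + 8*(-2/5 + (1/5)*(-1))) - 156)**2 = ((-96/5 + 48 + 8*(-2/5 - 1/5)) - 156)**2 = ((-96/5 + 48 + 8*(-3/5)) - 156)**2 = ((-96/5 + 48 - 24/5) - 156)**2 = (24 - 156)**2 = (-132)**2 = 17424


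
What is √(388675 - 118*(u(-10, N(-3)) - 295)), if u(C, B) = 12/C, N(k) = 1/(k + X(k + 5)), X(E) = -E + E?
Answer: √10590665/5 ≈ 650.87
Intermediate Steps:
X(E) = 0
N(k) = 1/k (N(k) = 1/(k + 0) = 1/k)
√(388675 - 118*(u(-10, N(-3)) - 295)) = √(388675 - 118*(12/(-10) - 295)) = √(388675 - 118*(12*(-⅒) - 295)) = √(388675 - 118*(-6/5 - 295)) = √(388675 - 118*(-1481/5)) = √(388675 + 174758/5) = √(2118133/5) = √10590665/5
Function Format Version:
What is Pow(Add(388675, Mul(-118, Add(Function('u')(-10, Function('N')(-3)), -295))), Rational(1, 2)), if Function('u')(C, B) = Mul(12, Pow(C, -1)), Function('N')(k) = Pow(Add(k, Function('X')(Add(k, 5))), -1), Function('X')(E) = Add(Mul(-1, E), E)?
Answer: Mul(Rational(1, 5), Pow(10590665, Rational(1, 2))) ≈ 650.87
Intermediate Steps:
Function('X')(E) = 0
Function('N')(k) = Pow(k, -1) (Function('N')(k) = Pow(Add(k, 0), -1) = Pow(k, -1))
Pow(Add(388675, Mul(-118, Add(Function('u')(-10, Function('N')(-3)), -295))), Rational(1, 2)) = Pow(Add(388675, Mul(-118, Add(Mul(12, Pow(-10, -1)), -295))), Rational(1, 2)) = Pow(Add(388675, Mul(-118, Add(Mul(12, Rational(-1, 10)), -295))), Rational(1, 2)) = Pow(Add(388675, Mul(-118, Add(Rational(-6, 5), -295))), Rational(1, 2)) = Pow(Add(388675, Mul(-118, Rational(-1481, 5))), Rational(1, 2)) = Pow(Add(388675, Rational(174758, 5)), Rational(1, 2)) = Pow(Rational(2118133, 5), Rational(1, 2)) = Mul(Rational(1, 5), Pow(10590665, Rational(1, 2)))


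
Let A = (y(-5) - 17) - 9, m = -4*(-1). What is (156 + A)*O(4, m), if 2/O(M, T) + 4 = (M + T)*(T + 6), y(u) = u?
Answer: 125/38 ≈ 3.2895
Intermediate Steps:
m = 4
O(M, T) = 2/(-4 + (6 + T)*(M + T)) (O(M, T) = 2/(-4 + (M + T)*(T + 6)) = 2/(-4 + (M + T)*(6 + T)) = 2/(-4 + (6 + T)*(M + T)))
A = -31 (A = (-5 - 17) - 9 = -22 - 9 = -31)
(156 + A)*O(4, m) = (156 - 31)*(2/(-4 + 4**2 + 6*4 + 6*4 + 4*4)) = 125*(2/(-4 + 16 + 24 + 24 + 16)) = 125*(2/76) = 125*(2*(1/76)) = 125*(1/38) = 125/38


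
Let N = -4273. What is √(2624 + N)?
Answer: I*√1649 ≈ 40.608*I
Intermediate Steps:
√(2624 + N) = √(2624 - 4273) = √(-1649) = I*√1649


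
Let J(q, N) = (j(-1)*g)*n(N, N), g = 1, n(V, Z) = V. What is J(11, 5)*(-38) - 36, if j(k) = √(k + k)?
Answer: -36 - 190*I*√2 ≈ -36.0 - 268.7*I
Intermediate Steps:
j(k) = √2*√k (j(k) = √(2*k) = √2*√k)
J(q, N) = I*N*√2 (J(q, N) = ((√2*√(-1))*1)*N = ((√2*I)*1)*N = ((I*√2)*1)*N = (I*√2)*N = I*N*√2)
J(11, 5)*(-38) - 36 = (I*5*√2)*(-38) - 36 = (5*I*√2)*(-38) - 36 = -190*I*√2 - 36 = -36 - 190*I*√2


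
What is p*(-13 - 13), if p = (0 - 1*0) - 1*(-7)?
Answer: -182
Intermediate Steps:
p = 7 (p = (0 + 0) + 7 = 0 + 7 = 7)
p*(-13 - 13) = 7*(-13 - 13) = 7*(-26) = -182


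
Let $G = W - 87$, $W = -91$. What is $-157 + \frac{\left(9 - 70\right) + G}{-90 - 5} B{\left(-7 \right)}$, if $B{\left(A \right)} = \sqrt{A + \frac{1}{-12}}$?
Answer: $-157 + \frac{239 i \sqrt{255}}{570} \approx -157.0 + 6.6957 i$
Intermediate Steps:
$B{\left(A \right)} = \sqrt{- \frac{1}{12} + A}$ ($B{\left(A \right)} = \sqrt{A - \frac{1}{12}} = \sqrt{- \frac{1}{12} + A}$)
$G = -178$ ($G = -91 - 87 = -178$)
$-157 + \frac{\left(9 - 70\right) + G}{-90 - 5} B{\left(-7 \right)} = -157 + \frac{\left(9 - 70\right) - 178}{-90 - 5} \frac{\sqrt{-3 + 36 \left(-7\right)}}{6} = -157 + \frac{-61 - 178}{-95} \frac{\sqrt{-3 - 252}}{6} = -157 + \left(-239\right) \left(- \frac{1}{95}\right) \frac{\sqrt{-255}}{6} = -157 + \frac{239 \frac{i \sqrt{255}}{6}}{95} = -157 + \frac{239 i \sqrt{255}}{570}$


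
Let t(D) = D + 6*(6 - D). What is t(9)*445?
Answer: -4005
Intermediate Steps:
t(D) = 36 - 5*D (t(D) = D + (36 - 6*D) = 36 - 5*D)
t(9)*445 = (36 - 5*9)*445 = (36 - 45)*445 = -9*445 = -4005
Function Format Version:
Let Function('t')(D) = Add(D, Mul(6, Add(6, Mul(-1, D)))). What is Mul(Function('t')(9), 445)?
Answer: -4005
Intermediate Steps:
Function('t')(D) = Add(36, Mul(-5, D)) (Function('t')(D) = Add(D, Add(36, Mul(-6, D))) = Add(36, Mul(-5, D)))
Mul(Function('t')(9), 445) = Mul(Add(36, Mul(-5, 9)), 445) = Mul(Add(36, -45), 445) = Mul(-9, 445) = -4005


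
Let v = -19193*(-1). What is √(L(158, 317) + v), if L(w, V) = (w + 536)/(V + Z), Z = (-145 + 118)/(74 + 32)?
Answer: √865534677877/6715 ≈ 138.55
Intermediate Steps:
Z = -27/106 ≈ -0.25472
v = 19193
L(w, V) = (536 + w)/(-27/106 + V) (L(w, V) = (w + 536)/(V - 27/106) = (536 + w)/(-27/106 + V))
√(L(158, 317) + v) = √(106*(536 + 158)/(-27 + 106*317) + 19193) = √(106*694/(-27 + 33602) + 19193) = √(106*694/33575 + 19193) = √(106*(1/33575)*694 + 19193) = √(73564/33575 + 19193) = √(644478539/33575) = √865534677877/6715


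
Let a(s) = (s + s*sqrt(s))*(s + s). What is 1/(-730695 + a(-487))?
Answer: -256357/109639033036277 - 474338*I*sqrt(487)/109639033036277 ≈ -2.3382e-9 - 9.5474e-8*I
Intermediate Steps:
a(s) = 2*s*(s + s**(3/2)) (a(s) = (s + s**(3/2))*(2*s) = 2*s*(s + s**(3/2)))
1/(-730695 + a(-487)) = 1/(-730695 + (2*(-487)**2 + 2*(-487)**(5/2))) = 1/(-730695 + (2*237169 + 2*(237169*I*sqrt(487)))) = 1/(-730695 + (474338 + 474338*I*sqrt(487))) = 1/(-256357 + 474338*I*sqrt(487))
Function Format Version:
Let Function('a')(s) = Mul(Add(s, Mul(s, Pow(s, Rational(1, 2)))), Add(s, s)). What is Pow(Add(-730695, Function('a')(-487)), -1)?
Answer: Add(Rational(-256357, 109639033036277), Mul(Rational(-474338, 109639033036277), I, Pow(487, Rational(1, 2)))) ≈ Add(-2.3382e-9, Mul(-9.5474e-8, I))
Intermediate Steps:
Function('a')(s) = Mul(2, s, Add(s, Pow(s, Rational(3, 2)))) (Function('a')(s) = Mul(Add(s, Pow(s, Rational(3, 2))), Mul(2, s)) = Mul(2, s, Add(s, Pow(s, Rational(3, 2)))))
Pow(Add(-730695, Function('a')(-487)), -1) = Pow(Add(-730695, Add(Mul(2, Pow(-487, 2)), Mul(2, Pow(-487, Rational(5, 2))))), -1) = Pow(Add(-730695, Add(Mul(2, 237169), Mul(2, Mul(237169, I, Pow(487, Rational(1, 2)))))), -1) = Pow(Add(-730695, Add(474338, Mul(474338, I, Pow(487, Rational(1, 2))))), -1) = Pow(Add(-256357, Mul(474338, I, Pow(487, Rational(1, 2)))), -1)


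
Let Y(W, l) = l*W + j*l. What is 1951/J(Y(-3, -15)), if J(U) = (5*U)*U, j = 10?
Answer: 1951/55125 ≈ 0.035392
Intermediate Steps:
Y(W, l) = 10*l + W*l (Y(W, l) = l*W + 10*l = W*l + 10*l = 10*l + W*l)
J(U) = 5*U**2
1951/J(Y(-3, -15)) = 1951/((5*(-15*(10 - 3))**2)) = 1951/((5*(-15*7)**2)) = 1951/((5*(-105)**2)) = 1951/((5*11025)) = 1951/55125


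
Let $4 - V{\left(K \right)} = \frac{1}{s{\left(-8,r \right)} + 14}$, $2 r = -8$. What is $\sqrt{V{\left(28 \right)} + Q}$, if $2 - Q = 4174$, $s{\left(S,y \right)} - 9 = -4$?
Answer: $\frac{i \sqrt{1504667}}{19} \approx 64.56 i$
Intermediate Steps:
$r = -4$ ($r = \frac{1}{2} \left(-8\right) = -4$)
$s{\left(S,y \right)} = 5$ ($s{\left(S,y \right)} = 9 - 4 = 5$)
$V{\left(K \right)} = \frac{75}{19}$ ($V{\left(K \right)} = 4 - \frac{1}{5 + 14} = 4 - \frac{1}{19} = \frac{75}{19}$)
$Q = -4172$ ($Q = 2 - 4174 = -4172$)
$\sqrt{V{\left(28 \right)} + Q} = \sqrt{\frac{75}{19} - 4172} = \sqrt{- \frac{79193}{19}} = \frac{i \sqrt{1504667}}{19}$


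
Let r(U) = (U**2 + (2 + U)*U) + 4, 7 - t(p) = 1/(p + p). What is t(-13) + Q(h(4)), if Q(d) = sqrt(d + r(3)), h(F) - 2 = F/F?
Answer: 183/26 + sqrt(31) ≈ 12.606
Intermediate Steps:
h(F) = 3 (h(F) = 2 + F/F = 2 + 1 = 3)
t(p) = 7 - 1/(2*p) (t(p) = 7 - 1/(p + p) = 7 - 1/(2*p))
r(U) = 4 + U**2 + U*(2 + U) (r(U) = (U**2 + U*(2 + U)) + 4 = 4 + U**2 + U*(2 + U))
Q(d) = sqrt(28 + d) (Q(d) = sqrt(d + (4 + 2*3 + 2*3**2)) = sqrt(d + (4 + 6 + 2*9)) = sqrt(d + (4 + 6 + 18)) = sqrt(d + 28) = sqrt(28 + d))
t(-13) + Q(h(4)) = (7 - 1/2/(-13)) + sqrt(28 + 3) = (7 - 1/2*(-1/13)) + sqrt(31) = (7 + 1/26) + sqrt(31) = 183/26 + sqrt(31)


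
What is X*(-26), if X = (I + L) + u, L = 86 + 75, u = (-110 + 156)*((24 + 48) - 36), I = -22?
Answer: -46670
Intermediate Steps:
u = 1656 (u = 46*(72 - 36) = 46*36 = 1656)
L = 161
X = 1795 (X = (-22 + 161) + 1656 = 139 + 1656 = 1795)
X*(-26) = 1795*(-26) = -46670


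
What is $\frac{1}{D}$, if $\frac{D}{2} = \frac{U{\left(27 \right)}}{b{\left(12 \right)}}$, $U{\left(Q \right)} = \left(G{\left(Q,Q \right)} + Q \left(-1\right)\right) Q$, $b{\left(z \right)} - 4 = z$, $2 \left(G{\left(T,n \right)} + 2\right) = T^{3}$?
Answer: $\frac{16}{529875} \approx 3.0196 \cdot 10^{-5}$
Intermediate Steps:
$G{\left(T,n \right)} = -2 + \frac{T^{3}}{2}$
$b{\left(z \right)} = 4 + z$
$U{\left(Q \right)} = Q \left(-2 + \frac{Q^{3}}{2} - Q\right)$ ($U{\left(Q \right)} = \left(\left(-2 + \frac{Q^{3}}{2}\right) + Q \left(-1\right)\right) Q = \left(\left(-2 + \frac{Q^{3}}{2}\right) - Q\right) Q = \left(-2 + \frac{Q^{3}}{2} - Q\right) Q = Q \left(-2 + \frac{Q^{3}}{2} - Q\right)$)
$D = \frac{529875}{16}$ ($D = 2 \frac{\frac{1}{2} \cdot 27 \left(-4 + 27^{3} - 54\right)}{4 + 12} = 2 \frac{\frac{1}{2} \cdot 27 \left(-4 + 19683 - 54\right)}{16} = 2 \cdot \frac{1}{2} \cdot 27 \cdot 19625 \cdot \frac{1}{16} = 2 \cdot \frac{529875}{2} \cdot \frac{1}{16} = 2 \cdot \frac{529875}{32} = \frac{529875}{16} \approx 33117.0$)
$\frac{1}{D} = \frac{1}{\frac{529875}{16}} = \frac{16}{529875}$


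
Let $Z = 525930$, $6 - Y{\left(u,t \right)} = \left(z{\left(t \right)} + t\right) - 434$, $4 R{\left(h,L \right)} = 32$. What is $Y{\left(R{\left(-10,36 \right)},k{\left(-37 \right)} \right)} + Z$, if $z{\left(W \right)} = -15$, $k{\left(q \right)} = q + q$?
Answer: $526459$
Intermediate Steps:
$R{\left(h,L \right)} = 8$ ($R{\left(h,L \right)} = \frac{1}{4} \cdot 32 = 8$)
$k{\left(q \right)} = 2 q$
$Y{\left(u,t \right)} = 455 - t$ ($Y{\left(u,t \right)} = 6 - \left(\left(-15 + t\right) - 434\right) = 6 - \left(-449 + t\right) = 455 - t$)
$Y{\left(R{\left(-10,36 \right)},k{\left(-37 \right)} \right)} + Z = \left(455 - 2 \left(-37\right)\right) + 525930 = \left(455 - -74\right) + 525930 = \left(455 + 74\right) + 525930 = 529 + 525930 = 526459$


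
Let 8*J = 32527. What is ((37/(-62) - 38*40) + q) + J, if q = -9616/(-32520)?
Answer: 2566243981/1008120 ≈ 2545.6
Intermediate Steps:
J = 32527/8 (J = (⅛)*32527 = 32527/8 ≈ 4065.9)
q = 1202/4065 (q = -9616*(-1/32520) = 1202/4065 ≈ 0.29569)
((37/(-62) - 38*40) + q) + J = ((37/(-62) - 38*40) + 1202/4065) + 32527/8 = ((37*(-1/62) - 1520) + 1202/4065) + 32527/8 = ((-37/62 - 1520) + 1202/4065) + 32527/8 = (-94277/62 + 1202/4065) + 32527/8 = -383161481/252030 + 32527/8 = 2566243981/1008120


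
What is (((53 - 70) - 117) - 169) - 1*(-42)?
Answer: -261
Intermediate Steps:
(((53 - 70) - 117) - 169) - 1*(-42) = ((-17 - 117) - 169) + 42 = (-134 - 169) + 42 = -303 + 42 = -261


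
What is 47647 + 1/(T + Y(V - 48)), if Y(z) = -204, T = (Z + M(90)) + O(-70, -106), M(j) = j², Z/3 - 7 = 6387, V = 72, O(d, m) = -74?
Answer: 1286659589/27004 ≈ 47647.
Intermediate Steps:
Z = 19182 (Z = 21 + 3*6387 = 21 + 19161 = 19182)
T = 27208 (T = (19182 + 90²) - 74 = (19182 + 8100) - 74 = 27282 - 74 = 27208)
47647 + 1/(T + Y(V - 48)) = 47647 + 1/(27208 - 204) = 47647 + 1/27004 = 1286659589/27004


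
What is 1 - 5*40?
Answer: -199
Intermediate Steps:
1 - 5*40 = 1 - 200 = -199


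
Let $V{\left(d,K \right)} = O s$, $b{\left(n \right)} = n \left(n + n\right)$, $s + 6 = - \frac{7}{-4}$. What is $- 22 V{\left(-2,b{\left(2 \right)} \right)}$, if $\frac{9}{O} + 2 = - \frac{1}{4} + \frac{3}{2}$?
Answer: $-1122$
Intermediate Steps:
$s = - \frac{17}{4}$ ($s = -6 - \frac{7}{-4} = -6 - - \frac{7}{4} = -6 + \frac{7}{4} = - \frac{17}{4} \approx -4.25$)
$O = -12$ ($O = \frac{9}{-2 + \left(- \frac{1}{4} + \frac{3}{2}\right)} = \frac{9}{-2 + \frac{5}{4}} = \frac{9}{- \frac{3}{4}} = 9 \left(- \frac{4}{3}\right) = -12$)
$b{\left(n \right)} = 2 n^{2}$ ($b{\left(n \right)} = n 2 n = 2 n^{2}$)
$V{\left(d,K \right)} = 51$ ($V{\left(d,K \right)} = \left(-12\right) \left(- \frac{17}{4}\right) = 51$)
$- 22 V{\left(-2,b{\left(2 \right)} \right)} = \left(-22\right) 51 = -1122$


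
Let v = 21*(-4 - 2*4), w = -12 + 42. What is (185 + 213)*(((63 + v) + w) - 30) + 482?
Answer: -74740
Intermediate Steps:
w = 30
v = -252 (v = 21*(-4 - 8) = 21*(-12) = -252)
(185 + 213)*(((63 + v) + w) - 30) + 482 = (185 + 213)*(((63 - 252) + 30) - 30) + 482 = 398*((-189 + 30) - 30) + 482 = 398*(-159 - 30) + 482 = 398*(-189) + 482 = -75222 + 482 = -74740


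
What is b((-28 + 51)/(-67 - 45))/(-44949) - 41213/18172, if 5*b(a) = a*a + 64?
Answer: -830016719557/365932326144 ≈ -2.2682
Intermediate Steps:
b(a) = 64/5 + a²/5 (b(a) = (a*a + 64)/5 = (a² + 64)/5 = (64 + a²)/5 = 64/5 + a²/5)
b((-28 + 51)/(-67 - 45))/(-44949) - 41213/18172 = (64/5 + ((-28 + 51)/(-67 - 45))²/5)/(-44949) - 41213/18172 = (64/5 + (23/(-112))²/5)*(-1/44949) - 41213*1/18172 = (64/5 + (23*(-1/112))²/5)*(-1/44949) - 41213/18172 = (64/5 + (-23/112)²/5)*(-1/44949) - 41213/18172 = (64/5 + (⅕)*(529/12544))*(-1/44949) - 41213/18172 = (64/5 + 529/62720)*(-1/44949) - 41213/18172 = (160669/12544)*(-1/44949) - 41213/18172 = -160669/563840256 - 41213/18172 = -830016719557/365932326144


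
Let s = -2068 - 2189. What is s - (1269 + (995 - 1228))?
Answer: -5293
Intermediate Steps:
s = -4257
s - (1269 + (995 - 1228)) = -4257 - (1269 + (995 - 1228)) = -4257 - (1269 - 233) = -4257 - 1*1036 = -4257 - 1036 = -5293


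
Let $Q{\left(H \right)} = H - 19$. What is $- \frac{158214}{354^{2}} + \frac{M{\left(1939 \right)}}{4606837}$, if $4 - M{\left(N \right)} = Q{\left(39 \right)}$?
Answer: $- \frac{121478019029}{96218397582} \approx -1.2625$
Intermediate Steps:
$Q{\left(H \right)} = -19 + H$
$M{\left(N \right)} = -16$ ($M{\left(N \right)} = 4 - \left(-19 + 39\right) = 4 - 20 = -16$)
$- \frac{158214}{354^{2}} + \frac{M{\left(1939 \right)}}{4606837} = - \frac{158214}{354^{2}} - \frac{16}{4606837} = - \frac{158214}{125316} - \frac{16}{4606837} = \left(-158214\right) \frac{1}{125316} - \frac{16}{4606837} = - \frac{26369}{20886} - \frac{16}{4606837} = - \frac{121478019029}{96218397582}$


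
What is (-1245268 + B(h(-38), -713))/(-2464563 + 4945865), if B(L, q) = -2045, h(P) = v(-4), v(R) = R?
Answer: -1247313/2481302 ≈ -0.50268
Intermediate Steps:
h(P) = -4
(-1245268 + B(h(-38), -713))/(-2464563 + 4945865) = (-1245268 - 2045)/(-2464563 + 4945865) = -1247313/2481302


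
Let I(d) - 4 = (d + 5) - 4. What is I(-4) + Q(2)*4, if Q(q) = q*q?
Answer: 17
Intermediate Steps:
I(d) = 5 + d (I(d) = 4 + ((d + 5) - 4) = 4 + ((5 + d) - 4) = 4 + (1 + d) = 5 + d)
Q(q) = q**2
I(-4) + Q(2)*4 = (5 - 4) + 2**2*4 = 1 + 4*4 = 1 + 16 = 17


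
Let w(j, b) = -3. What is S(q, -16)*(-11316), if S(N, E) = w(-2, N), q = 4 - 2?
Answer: 33948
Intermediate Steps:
q = 2
S(N, E) = -3
S(q, -16)*(-11316) = -3*(-11316) = 33948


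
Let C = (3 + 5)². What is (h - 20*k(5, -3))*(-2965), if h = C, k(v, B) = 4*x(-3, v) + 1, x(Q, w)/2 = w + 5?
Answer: 4613540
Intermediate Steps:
x(Q, w) = 10 + 2*w (x(Q, w) = 2*(w + 5) = 2*(5 + w) = 10 + 2*w)
k(v, B) = 41 + 8*v (k(v, B) = 4*(10 + 2*v) + 1 = (40 + 8*v) + 1 = 41 + 8*v)
C = 64 (C = 8² = 64)
h = 64
(h - 20*k(5, -3))*(-2965) = (64 - 20*(41 + 8*5))*(-2965) = (64 - 20*(41 + 40))*(-2965) = (64 - 20*81)*(-2965) = (64 - 1620)*(-2965) = -1556*(-2965) = 4613540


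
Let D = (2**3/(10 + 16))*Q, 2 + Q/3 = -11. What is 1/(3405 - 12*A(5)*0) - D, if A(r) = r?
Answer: 40861/3405 ≈ 12.000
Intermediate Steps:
Q = -39 (Q = -6 + 3*(-11) = -6 - 33 = -39)
D = -12 (D = (2**3/(10 + 16))*(-39) = (8/26)*(-39) = ((1/26)*8)*(-39) = (4/13)*(-39) = -12)
1/(3405 - 12*A(5)*0) - D = 1/(3405 - 12*5*0) - 1*(-12) = 1/(3405 - 60*0) + 12 = 1/(3405 + 0) + 12 = 1/3405 + 12 = 40861/3405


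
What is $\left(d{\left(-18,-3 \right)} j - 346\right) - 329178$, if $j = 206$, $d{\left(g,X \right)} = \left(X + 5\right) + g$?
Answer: $-332820$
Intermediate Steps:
$d{\left(g,X \right)} = 5 + X + g$ ($d{\left(g,X \right)} = \left(5 + X\right) + g = 5 + X + g$)
$\left(d{\left(-18,-3 \right)} j - 346\right) - 329178 = \left(\left(5 - 3 - 18\right) 206 - 346\right) - 329178 = \left(\left(-16\right) 206 - 346\right) - 329178 = \left(-3296 - 346\right) - 329178 = -3642 - 329178 = -332820$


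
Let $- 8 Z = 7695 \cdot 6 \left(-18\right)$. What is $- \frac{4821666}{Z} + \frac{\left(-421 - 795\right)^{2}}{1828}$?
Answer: $\frac{24132079412}{31649535} \approx 762.48$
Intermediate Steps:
$Z = \frac{207765}{2}$ ($Z = - \frac{7695 \cdot 6 \left(-18\right)}{8} = - \frac{7695 \left(-108\right)}{8} = \left(- \frac{1}{8}\right) \left(-831060\right) = \frac{207765}{2} \approx 1.0388 \cdot 10^{5}$)
$- \frac{4821666}{Z} + \frac{\left(-421 - 795\right)^{2}}{1828} = - \frac{4821666}{\frac{207765}{2}} + \frac{\left(-421 - 795\right)^{2}}{1828} = \left(-4821666\right) \frac{2}{207765} + \left(-1216\right)^{2} \cdot \frac{1}{1828} = - \frac{3214444}{69255} + 1478656 \cdot \frac{1}{1828} = - \frac{3214444}{69255} + \frac{369664}{457} = \frac{24132079412}{31649535}$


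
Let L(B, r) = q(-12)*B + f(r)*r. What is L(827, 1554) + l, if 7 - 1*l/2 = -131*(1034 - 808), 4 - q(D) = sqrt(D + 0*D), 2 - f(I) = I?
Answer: -2349274 - 1654*I*sqrt(3) ≈ -2.3493e+6 - 2864.8*I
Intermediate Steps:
f(I) = 2 - I
q(D) = 4 - sqrt(D) (q(D) = 4 - sqrt(D + 0*D) = 4 - sqrt(D + 0) = 4 - sqrt(D))
L(B, r) = B*(4 - 2*I*sqrt(3)) + r*(2 - r) (L(B, r) = (4 - sqrt(-12))*B + (2 - r)*r = (4 - 2*I*sqrt(3))*B + r*(2 - r) = B*(4 - 2*I*sqrt(3)) + r*(2 - r))
l = 59226 (l = 14 - (-262)*(1034 - 808) = 14 - (-262)*226 = 14 - 2*(-29606) = 14 + 59212 = 59226)
L(827, 1554) + l = (-1*1554*(-2 + 1554) + 2*827*(2 - I*sqrt(3))) + 59226 = (-1*1554*1552 + (3308 - 1654*I*sqrt(3))) + 59226 = (-2411808 + (3308 - 1654*I*sqrt(3))) + 59226 = (-2408500 - 1654*I*sqrt(3)) + 59226 = -2349274 - 1654*I*sqrt(3)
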